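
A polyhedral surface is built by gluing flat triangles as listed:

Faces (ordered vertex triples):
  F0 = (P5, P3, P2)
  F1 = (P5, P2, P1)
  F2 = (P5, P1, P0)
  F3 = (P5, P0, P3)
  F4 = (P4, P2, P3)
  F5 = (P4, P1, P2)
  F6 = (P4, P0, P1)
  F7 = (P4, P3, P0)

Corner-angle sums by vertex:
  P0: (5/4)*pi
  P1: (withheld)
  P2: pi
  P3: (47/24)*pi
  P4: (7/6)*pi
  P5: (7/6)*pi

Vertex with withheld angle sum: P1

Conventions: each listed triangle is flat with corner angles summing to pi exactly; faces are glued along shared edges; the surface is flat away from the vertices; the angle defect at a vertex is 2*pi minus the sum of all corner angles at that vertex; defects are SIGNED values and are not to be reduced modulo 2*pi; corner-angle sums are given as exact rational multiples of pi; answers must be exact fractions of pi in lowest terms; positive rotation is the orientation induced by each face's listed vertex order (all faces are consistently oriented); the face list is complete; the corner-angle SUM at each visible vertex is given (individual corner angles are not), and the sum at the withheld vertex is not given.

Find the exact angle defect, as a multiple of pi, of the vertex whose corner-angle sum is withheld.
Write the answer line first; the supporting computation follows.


Answer: defect(P1) = (13/24)*pi

V = 6, E = 12, F = 8; chi = V - E + F = 2
Gauss-Bonnet: total defect = 2*pi*chi = 4*pi; visible defects sum to (83/24)*pi


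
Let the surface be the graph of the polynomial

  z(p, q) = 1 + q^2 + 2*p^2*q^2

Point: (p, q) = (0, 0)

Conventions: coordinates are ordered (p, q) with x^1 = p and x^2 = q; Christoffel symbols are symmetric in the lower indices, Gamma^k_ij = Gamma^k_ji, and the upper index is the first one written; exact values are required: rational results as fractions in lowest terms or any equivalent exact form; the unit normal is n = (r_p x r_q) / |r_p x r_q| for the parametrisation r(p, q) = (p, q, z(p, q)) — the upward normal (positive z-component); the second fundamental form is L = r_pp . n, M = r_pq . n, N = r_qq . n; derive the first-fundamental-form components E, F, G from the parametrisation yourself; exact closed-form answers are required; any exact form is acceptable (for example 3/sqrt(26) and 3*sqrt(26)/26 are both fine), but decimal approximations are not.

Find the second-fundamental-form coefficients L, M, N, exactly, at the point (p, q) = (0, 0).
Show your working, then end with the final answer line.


z_p = 0, z_q = 0, z_pp = 0, z_pq = 0, z_qq = 2
E = 1, F = 0, G = 1; answer radicand W^2 = 1
unnormalised second-form numerators: l = 0, m = 0, n = 2; L = l/sqrt(1), and similarly M = m/sqrt(W^2), N = n/sqrt(W^2)

Answer: L = 0, M = 0, N = 2


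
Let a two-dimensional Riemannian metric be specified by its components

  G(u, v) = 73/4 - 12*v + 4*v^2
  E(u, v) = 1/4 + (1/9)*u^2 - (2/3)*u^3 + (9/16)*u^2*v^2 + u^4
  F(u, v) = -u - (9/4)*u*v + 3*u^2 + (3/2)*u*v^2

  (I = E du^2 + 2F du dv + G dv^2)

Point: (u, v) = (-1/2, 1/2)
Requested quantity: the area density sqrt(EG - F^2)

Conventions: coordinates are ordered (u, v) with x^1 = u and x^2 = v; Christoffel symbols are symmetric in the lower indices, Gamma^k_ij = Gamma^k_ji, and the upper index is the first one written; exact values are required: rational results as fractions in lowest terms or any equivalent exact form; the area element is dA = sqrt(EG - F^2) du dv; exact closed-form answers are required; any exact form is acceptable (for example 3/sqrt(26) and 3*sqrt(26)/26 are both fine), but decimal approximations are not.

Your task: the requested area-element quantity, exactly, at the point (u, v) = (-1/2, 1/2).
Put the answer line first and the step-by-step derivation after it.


Answer: sqrt(EG - F^2) = sqrt(31685)/96

E = 1057/2304, F = 13/8, G = 53/4; EG - F^2 = 31685/9216


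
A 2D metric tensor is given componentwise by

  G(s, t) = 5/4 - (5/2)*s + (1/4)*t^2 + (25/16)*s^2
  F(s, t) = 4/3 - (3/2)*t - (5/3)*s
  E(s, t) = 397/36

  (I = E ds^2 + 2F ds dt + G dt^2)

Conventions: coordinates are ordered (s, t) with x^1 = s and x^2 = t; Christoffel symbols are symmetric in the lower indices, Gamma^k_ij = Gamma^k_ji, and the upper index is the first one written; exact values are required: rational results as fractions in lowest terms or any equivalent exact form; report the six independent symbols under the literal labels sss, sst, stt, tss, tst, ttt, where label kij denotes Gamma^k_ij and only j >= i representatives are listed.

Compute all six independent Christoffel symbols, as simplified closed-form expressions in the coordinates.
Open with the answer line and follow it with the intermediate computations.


Answer: Gamma_sss = (-1600*s - 1440*t + 1280)/(8325*s^2 - 2880*s*t - 13320*s + 292*t^2 + 2304*t + 6916), Gamma_sst = (1500*s^2 + 1350*s*t - 2400*s - 1080*t + 960)/(8325*s^2 - 2880*s*t - 13320*s + 292*t^2 + 2304*t + 6916), Gamma_stt = (-5625*s^3 + 8100*s^2 - 900*s*t^2 + 960*s*t - 3060*s + 720*t^2 - 768*t - 720)/(33300*s^2 - 11520*s*t - 53280*s + 1168*t^2 + 9216*t + 27664), Gamma_tss = -31760/(24975*s^2 - 8640*s*t - 39960*s + 876*t^2 + 6912*t + 20748), Gamma_tst = (9925*s - 7940)/(8325*s^2 - 2880*s*t - 13320*s + 292*t^2 + 2304*t + 6916), Gamma_ttt = (-1500*s^2 - 1350*s*t + 960*s + 1372*t + 192)/(8325*s^2 - 2880*s*t - 13320*s + 292*t^2 + 2304*t + 6916)

E = 397/36; F = 4/3 - (3/2)*t - (5/3)*s; G = 5/4 - (5/2)*s + (1/4)*t^2 + (25/16)*s^2
Gamma^k_ij = (1/2) g^{kl} (d_i g_jl + d_j g_il - d_l g_ij), with g^inv = (1/(EG-F^2)) [[G, -F], [-F, E]]
first partials: E_s = 0, E_t = 0, F_s = -5/3, F_t = -3/2, G_s = -5/2 + (25/8)*s, G_t = (1/2)*t
D = EG - F^2 = 1729/144 + 4*t - (185/8)*s + (73/144)*t^2 - 5*s*t + (925/64)*s^2
expanded: Gamma^s_ss = (G E_s - 2F F_s + F E_t)/(2D), Gamma^s_st = (G E_t - F G_s)/(2D), Gamma^s_tt = (2G F_t - G G_s - F G_t)/(2D), Gamma^t_ss = (2E F_s - E E_t - F E_s)/(2D), Gamma^t_st = (E G_s - F E_t)/(2D), Gamma^t_tt = (E G_t - 2F F_t + F G_s)/(2D); substitute and cancel common factors


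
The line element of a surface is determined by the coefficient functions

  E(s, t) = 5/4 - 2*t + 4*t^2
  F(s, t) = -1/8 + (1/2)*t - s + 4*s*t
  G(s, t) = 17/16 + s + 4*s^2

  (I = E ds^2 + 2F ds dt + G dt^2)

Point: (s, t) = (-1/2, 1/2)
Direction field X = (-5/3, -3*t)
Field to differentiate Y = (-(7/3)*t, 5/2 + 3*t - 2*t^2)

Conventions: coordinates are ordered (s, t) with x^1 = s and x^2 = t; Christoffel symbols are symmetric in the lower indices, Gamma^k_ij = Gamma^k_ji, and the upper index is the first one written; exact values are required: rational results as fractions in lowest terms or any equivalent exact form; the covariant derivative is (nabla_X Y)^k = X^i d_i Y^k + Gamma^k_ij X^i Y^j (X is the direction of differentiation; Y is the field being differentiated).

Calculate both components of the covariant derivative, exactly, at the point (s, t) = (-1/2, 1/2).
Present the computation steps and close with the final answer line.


E = 5/4, F = -3/8, G = 25/16 at the point
E_s = 0, E_t = 2, F_s = 1, F_t = -3/2, G_s = -3, G_t = 0
EG - F^2 = 29/16;  g^inv = (16/29) * [[25/16, 3/8], [3/8, 5/4]]
first-kind symbols [ij,l] = (1/2)(d_i g_jl + d_j g_il - d_l g_ij): [ss,s] = E_s/2 = 0, [ss,t] = F_s - E_t/2 = 0, [st,s] = E_t/2 = 1, [st,t] = G_s/2 = -3/2, [tt,s] = F_t - G_s/2 = 0, [tt,t] = G_t/2 = 0
Gamma^s_ij = (G*[ij,s] - F*[ij,t])/(EG - F^2), Gamma^t_ij = (E*[ij,t] - F*[ij,s])/(EG - F^2)
Gamma_sss = 0, Gamma_sst = 16/29, Gamma_stt = 0, Gamma_tss = 0, Gamma_tst = -24/29, Gamma_ttt = 0
X = (-5/3, -3/2), Y = (-7/6, 7/2) at the point

Answer: (nabla_X Y)^s = 217/174, (nabla_X Y)^t = 109/58


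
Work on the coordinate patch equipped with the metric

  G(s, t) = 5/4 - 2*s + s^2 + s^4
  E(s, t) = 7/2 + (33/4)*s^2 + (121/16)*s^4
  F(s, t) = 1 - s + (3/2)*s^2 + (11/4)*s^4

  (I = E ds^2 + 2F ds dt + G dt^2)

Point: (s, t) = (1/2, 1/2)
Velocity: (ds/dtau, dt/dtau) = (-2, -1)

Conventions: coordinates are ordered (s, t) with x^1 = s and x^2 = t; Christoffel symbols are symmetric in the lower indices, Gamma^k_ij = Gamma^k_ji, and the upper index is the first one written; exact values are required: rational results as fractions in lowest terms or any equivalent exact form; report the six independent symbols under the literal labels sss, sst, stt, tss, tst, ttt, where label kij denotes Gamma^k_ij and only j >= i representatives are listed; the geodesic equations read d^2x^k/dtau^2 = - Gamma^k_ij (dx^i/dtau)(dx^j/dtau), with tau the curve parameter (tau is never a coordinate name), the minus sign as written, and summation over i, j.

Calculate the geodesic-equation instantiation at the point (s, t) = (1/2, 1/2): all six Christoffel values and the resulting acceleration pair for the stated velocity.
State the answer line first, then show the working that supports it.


Answer: Gamma_sss = 1455/2354, Gamma_sst = 134/1177, Gamma_stt = 72/1177, Gamma_tss = 20555/9416, Gamma_tst = -1545/2354, Gamma_ttt = -134/1177; accelerations (d^2s/dtau^2, d^2t/dtau^2) = (-3518/1177, -14107/2354)

E = 1545/256, F = 67/64, G = 9/16 at the point
E_s = 385/32, E_t = 0, F_s = 15/8, F_t = 0, G_s = -1/2, G_t = 0
EG - F^2 = 1177/512;  g^inv = (512/1177) * [[9/16, -67/64], [-67/64, 1545/256]]
first-kind symbols [ij,l] = (1/2)(d_i g_jl + d_j g_il - d_l g_ij): [ss,s] = E_s/2 = 385/64, [ss,t] = F_s - E_t/2 = 15/8, [st,s] = E_t/2 = 0, [st,t] = G_s/2 = -1/4, [tt,s] = F_t - G_s/2 = 1/4, [tt,t] = G_t/2 = 0
Gamma^s_ij = (G*[ij,s] - F*[ij,t])/(EG - F^2), Gamma^t_ij = (E*[ij,t] - F*[ij,s])/(EG - F^2)
Gamma_sss = 1455/2354, Gamma_sst = 134/1177, Gamma_stt = 72/1177, Gamma_tss = 20555/9416, Gamma_tst = -1545/2354, Gamma_ttt = -134/1177
d^2s/dtau^2 = -(Gamma_sss*(-2)^2 + 2*Gamma_sst*(-2)*(-1) + Gamma_stt*(-1)^2) = -3518/1177
d^2t/dtau^2 = -(Gamma_tss*(-2)^2 + 2*Gamma_tst*(-2)*(-1) + Gamma_ttt*(-1)^2) = -14107/2354


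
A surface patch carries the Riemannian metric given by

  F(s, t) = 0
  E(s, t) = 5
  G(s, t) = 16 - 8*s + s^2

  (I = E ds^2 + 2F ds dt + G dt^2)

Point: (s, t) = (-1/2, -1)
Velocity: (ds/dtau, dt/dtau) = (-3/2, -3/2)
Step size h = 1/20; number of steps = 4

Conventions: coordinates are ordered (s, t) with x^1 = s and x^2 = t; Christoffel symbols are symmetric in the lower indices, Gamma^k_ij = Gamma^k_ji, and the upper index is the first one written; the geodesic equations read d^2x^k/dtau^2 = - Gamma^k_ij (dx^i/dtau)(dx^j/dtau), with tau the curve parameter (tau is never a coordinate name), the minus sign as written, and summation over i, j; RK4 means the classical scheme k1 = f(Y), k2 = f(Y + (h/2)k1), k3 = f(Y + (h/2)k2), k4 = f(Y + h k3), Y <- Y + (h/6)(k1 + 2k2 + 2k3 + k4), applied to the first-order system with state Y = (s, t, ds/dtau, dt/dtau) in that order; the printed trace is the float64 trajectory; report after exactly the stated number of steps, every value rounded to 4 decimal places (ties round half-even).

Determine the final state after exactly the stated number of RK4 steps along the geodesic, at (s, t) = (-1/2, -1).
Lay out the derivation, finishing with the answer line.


f(Y) = (ds/dtau, dt/dtau, -Gamma^s_ij Y'^i Y'^j, -Gamma^t_ij Y'^i Y'^j) with the Gammas evaluated at the stage position; h = 0.050000; intermediate values shown to 6 dp
step 0: s = -0.5000, t = -1.0000, ds/dtau = -1.5000, dt/dtau = -1.5000
step 1:
  k1: at (s, t) = (-0.500000, -1.000000), (ds/dtau, dt/dtau) = (-1.500000, -1.500000); Gamma_sss = 0.000000, Gamma_sst = 0.000000, Gamma_stt = 0.900000, Gamma_tss = 0.000000, Gamma_tst = -0.222222, Gamma_ttt = 0.000000; k1 = (-1.500000, -1.500000, -2.025000, 1.000000)
  k2: at (s, t) = (-0.537500, -1.037500), (ds/dtau, dt/dtau) = (-1.550625, -1.475000); Gamma_sss = 0.000000, Gamma_sst = 0.000000, Gamma_stt = 0.907500, Gamma_tss = 0.000000, Gamma_tst = -0.220386, Gamma_ttt = 0.000000; k2 = (-1.550625, -1.475000, -1.974380, 1.008120)
  k3: at (s, t) = (-0.538766, -1.036875), (ds/dtau, dt/dtau) = (-1.549359, -1.474797); Gamma_sss = 0.000000, Gamma_sst = 0.000000, Gamma_stt = 0.907753, Gamma_tss = 0.000000, Gamma_tst = -0.220324, Gamma_ttt = 0.000000; k3 = (-1.549359, -1.474797, -1.974387, 1.006878)
  k4: at (s, t) = (-0.577468, -1.073740), (ds/dtau, dt/dtau) = (-1.598719, -1.449656); Gamma_sss = 0.000000, Gamma_sst = 0.000000, Gamma_stt = 0.915494, Gamma_tss = 0.000000, Gamma_tst = -0.218461, Gamma_ttt = 0.000000; k4 = (-1.598719, -1.449656, -1.923912, 1.012609)
  Y <- Y + (h/6)(k1 + 2k2 + 2k3 + k4): s = -0.5775, t = -1.0737, ds/dtau = -1.5987, dt/dtau = -1.4496
step 2:
  k1: at (s, t) = (-0.577489, -1.073744), (ds/dtau, dt/dtau) = (-1.598720, -1.449645); Gamma_sss = 0.000000, Gamma_sst = 0.000000, Gamma_stt = 0.915498, Gamma_tss = 0.000000, Gamma_tst = -0.218460, Gamma_ttt = 0.000000; k1 = (-1.598720, -1.449645, -1.923892, 1.012597)
  k2: at (s, t) = (-0.617457, -1.109985), (ds/dtau, dt/dtau) = (-1.646818, -1.424330); Gamma_sss = 0.000000, Gamma_sst = 0.000000, Gamma_stt = 0.923491, Gamma_tss = 0.000000, Gamma_tst = -0.216569, Gamma_ttt = 0.000000; k2 = (-1.646818, -1.424330, -1.873502, 1.015976)
  k3: at (s, t) = (-0.618660, -1.109352), (ds/dtau, dt/dtau) = (-1.645558, -1.424246); Gamma_sss = 0.000000, Gamma_sst = 0.000000, Gamma_stt = 0.923732, Gamma_tss = 0.000000, Gamma_tst = -0.216513, Gamma_ttt = 0.000000; k3 = (-1.645558, -1.424246, -1.873767, 1.014874)
  k4: at (s, t) = (-0.659767, -1.144956), (ds/dtau, dt/dtau) = (-1.692409, -1.398901); Gamma_sss = 0.000000, Gamma_sst = 0.000000, Gamma_stt = 0.931953, Gamma_tss = 0.000000, Gamma_tst = -0.214603, Gamma_ttt = 0.000000; k4 = (-1.692409, -1.398901, -1.823763, 1.016151)
  Y <- Y + (h/6)(k1 + 2k2 + 2k3 + k4): s = -0.6598, t = -1.1450, ds/dtau = -1.6924, dt/dtau = -1.3989
step 3:
  k1: at (s, t) = (-0.659788, -1.144958), (ds/dtau, dt/dtau) = (-1.692405, -1.398891); Gamma_sss = 0.000000, Gamma_sst = 0.000000, Gamma_stt = 0.931958, Gamma_tss = 0.000000, Gamma_tst = -0.214602, Gamma_ttt = 0.000000; k1 = (-1.692405, -1.398891, -1.823745, 1.016137)
  k2: at (s, t) = (-0.702098, -1.179930), (ds/dtau, dt/dtau) = (-1.737999, -1.373488); Gamma_sss = 0.000000, Gamma_sst = 0.000000, Gamma_stt = 0.940420, Gamma_tss = 0.000000, Gamma_tst = -0.212671, Gamma_ttt = 0.000000; k2 = (-1.737999, -1.373488, -1.774072, 1.015343)
  k3: at (s, t) = (-0.703238, -1.179295), (ds/dtau, dt/dtau) = (-1.736757, -1.373508); Gamma_sss = 0.000000, Gamma_sst = 0.000000, Gamma_stt = 0.940648, Gamma_tss = 0.000000, Gamma_tst = -0.212619, Gamma_ttt = 0.000000; k3 = (-1.736757, -1.373508, -1.774554, 1.014386)
  k4: at (s, t) = (-0.746626, -1.213633), (ds/dtau, dt/dtau) = (-1.781133, -1.348172); Gamma_sss = 0.000000, Gamma_sst = 0.000000, Gamma_stt = 0.949325, Gamma_tss = 0.000000, Gamma_tst = -0.210676, Gamma_ttt = 0.000000; k4 = (-1.781133, -1.348172, -1.725463, 1.011781)
  Y <- Y + (h/6)(k1 + 2k2 + 2k3 + k4): s = -0.7466, t = -1.2136, ds/dtau = -1.7811, dt/dtau = -1.3482
step 4:
  k1: at (s, t) = (-0.746647, -1.213633), (ds/dtau, dt/dtau) = (-1.781126, -1.348163); Gamma_sss = 0.000000, Gamma_sst = 0.000000, Gamma_stt = 0.949329, Gamma_tss = 0.000000, Gamma_tst = -0.210675, Gamma_ttt = 0.000000; k1 = (-1.781126, -1.348163, -1.725448, 1.011766)
  k2: at (s, t) = (-0.791175, -1.247337), (ds/dtau, dt/dtau) = (-1.824262, -1.322869); Gamma_sss = 0.000000, Gamma_sst = 0.000000, Gamma_stt = 0.958235, Gamma_tss = 0.000000, Gamma_tst = -0.208717, Gamma_ttt = 0.000000; k2 = (-1.824262, -1.322869, -1.676894, 1.007377)
  k3: at (s, t) = (-0.792253, -1.246705), (ds/dtau, dt/dtau) = (-1.823048, -1.322979); Gamma_sss = 0.000000, Gamma_sst = 0.000000, Gamma_stt = 0.958451, Gamma_tss = 0.000000, Gamma_tst = -0.208670, Gamma_ttt = 0.000000; k3 = (-1.823048, -1.322979, -1.677550, 1.006564)
  k4: at (s, t) = (-0.837799, -1.279782), (ds/dtau, dt/dtau) = (-1.865003, -1.297835); Gamma_sss = 0.000000, Gamma_sst = 0.000000, Gamma_stt = 0.967560, Gamma_tss = 0.000000, Gamma_tst = -0.206706, Gamma_ttt = 0.000000; k4 = (-1.865003, -1.297835, -1.629734, 1.000648)
  Y <- Y + (h/6)(k1 + 2k2 + 2k3 + k4): s = -0.8378, t = -1.2798, ds/dtau = -1.8650, dt/dtau = -1.2978

Answer: s = -0.8378, t = -1.2798, ds/dtau = -1.8650, dt/dtau = -1.2978


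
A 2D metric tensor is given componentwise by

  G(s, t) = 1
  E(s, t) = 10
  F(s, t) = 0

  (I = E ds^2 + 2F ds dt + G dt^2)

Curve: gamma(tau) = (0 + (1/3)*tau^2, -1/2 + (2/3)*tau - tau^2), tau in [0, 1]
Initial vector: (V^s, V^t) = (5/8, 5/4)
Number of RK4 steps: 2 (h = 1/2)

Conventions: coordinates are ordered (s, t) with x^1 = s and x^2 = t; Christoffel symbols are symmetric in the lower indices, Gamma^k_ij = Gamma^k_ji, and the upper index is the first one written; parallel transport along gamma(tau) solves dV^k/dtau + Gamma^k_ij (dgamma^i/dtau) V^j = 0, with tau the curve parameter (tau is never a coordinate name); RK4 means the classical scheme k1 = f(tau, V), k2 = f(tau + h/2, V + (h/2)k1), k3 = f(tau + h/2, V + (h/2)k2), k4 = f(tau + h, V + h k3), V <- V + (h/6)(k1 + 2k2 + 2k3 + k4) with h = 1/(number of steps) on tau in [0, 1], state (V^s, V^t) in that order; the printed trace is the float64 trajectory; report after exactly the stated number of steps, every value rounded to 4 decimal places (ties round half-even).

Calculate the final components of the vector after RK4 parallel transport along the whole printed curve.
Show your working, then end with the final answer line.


gamma'(tau) = ((2/3)*tau, 2/3 - 2*tau); f(tau, V)^k = -Gamma^k_ij(gamma(tau)) gamma'^i(tau) V^j; h = 1/2; intermediate values shown to 6 dp
curve data and Christoffel symbols at the stage parameters:
  tau = 0.000000: gamma = (0.000000, -0.500000), gamma' = (0.000000, 0.666667); Gamma_sss = 0.000000, Gamma_sst = 0.000000, Gamma_stt = 0.000000, Gamma_tss = 0.000000, Gamma_tst = 0.000000, Gamma_ttt = 0.000000
  tau = 0.250000: gamma = (0.020833, -0.395833), gamma' = (0.166667, 0.166667); Gamma_sss = 0.000000, Gamma_sst = 0.000000, Gamma_stt = 0.000000, Gamma_tss = 0.000000, Gamma_tst = 0.000000, Gamma_ttt = 0.000000
  tau = 0.500000: gamma = (0.083333, -0.416667), gamma' = (0.333333, -0.333333); Gamma_sss = 0.000000, Gamma_sst = 0.000000, Gamma_stt = 0.000000, Gamma_tss = 0.000000, Gamma_tst = 0.000000, Gamma_ttt = 0.000000
  tau = 0.750000: gamma = (0.187500, -0.562500), gamma' = (0.500000, -0.833333); Gamma_sss = 0.000000, Gamma_sst = 0.000000, Gamma_stt = 0.000000, Gamma_tss = 0.000000, Gamma_tst = 0.000000, Gamma_ttt = 0.000000
  tau = 1.000000: gamma = (0.333333, -0.833333), gamma' = (0.666667, -1.333333); Gamma_sss = 0.000000, Gamma_sst = 0.000000, Gamma_stt = 0.000000, Gamma_tss = 0.000000, Gamma_tst = 0.000000, Gamma_ttt = 0.000000
step 0: V^s = 0.6250, V^t = 1.2500
step 1: k1 = (0.000000, 0.000000), k2 = (0.000000, 0.000000), k3 = (0.000000, 0.000000), k4 = (0.000000, 0.000000); V <- V + (h/6)(k1 + 2k2 + 2k3 + k4): V^s = 0.6250, V^t = 1.2500
step 2: k1 = (0.000000, 0.000000), k2 = (0.000000, 0.000000), k3 = (0.000000, 0.000000), k4 = (0.000000, 0.000000); V <- V + (h/6)(k1 + 2k2 + 2k3 + k4): V^s = 0.6250, V^t = 1.2500

Answer: V^s = 0.6250, V^t = 1.2500


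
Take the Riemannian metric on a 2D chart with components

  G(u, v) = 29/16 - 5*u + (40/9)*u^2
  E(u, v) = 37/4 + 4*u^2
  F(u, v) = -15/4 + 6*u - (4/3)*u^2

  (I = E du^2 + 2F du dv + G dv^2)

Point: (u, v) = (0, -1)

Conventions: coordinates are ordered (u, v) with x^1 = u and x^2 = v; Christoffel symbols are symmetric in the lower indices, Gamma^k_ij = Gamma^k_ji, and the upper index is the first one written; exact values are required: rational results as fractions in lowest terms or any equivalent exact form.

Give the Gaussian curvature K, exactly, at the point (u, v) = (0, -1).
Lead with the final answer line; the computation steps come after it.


Answer: K = -385280/269361

E = 37/4, F = -15/4, G = 29/16, EG - F^2 = 173/64 at the point
E_u = 0, E_v = 0, F_u = 6, F_v = 0, G_u = -5, G_v = 0
E_vv = 0, F_uv = 0, G_uu = 80/9
Apply the Brioschi formula K = (det M1 - det M2)/(EG - F^2)^2 over the derivative matrices of E, F, G.
M1 = [[-E_vv/2 + F_uv - G_uu/2, E_u/2, F_u - E_v/2], [F_v - G_u/2, E, F], [G_v/2, F, G]] = [[-40/9, 0, 6], [5/2, 37/4, -15/4], [0, -15/4, 29/16]]; det M1 = -4915/72
M2 = [[0, E_v/2, G_u/2], [E_v/2, E, F], [G_u/2, F, G]] = [[0, 0, -5/2], [0, 37/4, -15/4], [-5/2, -15/4, 29/16]]; det M2 = -925/16
det M1 - det M2 = -1505/144; K = -1505/144 / (173/64)^2 = -385280/269361


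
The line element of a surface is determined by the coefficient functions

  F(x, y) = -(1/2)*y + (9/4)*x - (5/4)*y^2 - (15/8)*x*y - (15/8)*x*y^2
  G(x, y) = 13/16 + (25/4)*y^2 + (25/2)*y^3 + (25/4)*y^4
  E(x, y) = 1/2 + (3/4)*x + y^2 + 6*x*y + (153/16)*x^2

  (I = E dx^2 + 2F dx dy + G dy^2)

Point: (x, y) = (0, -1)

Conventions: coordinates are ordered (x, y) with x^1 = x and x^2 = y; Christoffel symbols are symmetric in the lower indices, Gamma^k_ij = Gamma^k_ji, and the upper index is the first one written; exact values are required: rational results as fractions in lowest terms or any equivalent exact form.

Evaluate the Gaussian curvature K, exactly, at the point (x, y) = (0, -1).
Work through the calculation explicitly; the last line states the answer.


E = 3/2, F = -3/4, G = 13/16, EG - F^2 = 21/32 at the point
E_x = -21/4, E_y = -2, F_x = 9/4, F_y = 2, G_x = 0, G_y = 0
E_yy = 2, F_xy = 15/8, G_xx = 0
Evaluate Brioschi's two determinant matrices M1, M2 and divide by (EG - F^2)^2.
M1 = [[-E_yy/2 + F_xy - G_xx/2, E_x/2, F_x - E_y/2], [F_y - G_x/2, E, F], [G_y/2, F, G]] = [[7/8, -21/8, 13/4], [2, 3/2, -3/4], [0, -3/4, 13/16]]; det M1 = -9/256
M2 = [[0, E_y/2, G_x/2], [E_y/2, E, F], [G_x/2, F, G]] = [[0, -1, 0], [-1, 3/2, -3/4], [0, -3/4, 13/16]]; det M2 = -13/16
det M1 - det M2 = 199/256; K = 199/256 / (21/32)^2 = 796/441

Answer: K = 796/441


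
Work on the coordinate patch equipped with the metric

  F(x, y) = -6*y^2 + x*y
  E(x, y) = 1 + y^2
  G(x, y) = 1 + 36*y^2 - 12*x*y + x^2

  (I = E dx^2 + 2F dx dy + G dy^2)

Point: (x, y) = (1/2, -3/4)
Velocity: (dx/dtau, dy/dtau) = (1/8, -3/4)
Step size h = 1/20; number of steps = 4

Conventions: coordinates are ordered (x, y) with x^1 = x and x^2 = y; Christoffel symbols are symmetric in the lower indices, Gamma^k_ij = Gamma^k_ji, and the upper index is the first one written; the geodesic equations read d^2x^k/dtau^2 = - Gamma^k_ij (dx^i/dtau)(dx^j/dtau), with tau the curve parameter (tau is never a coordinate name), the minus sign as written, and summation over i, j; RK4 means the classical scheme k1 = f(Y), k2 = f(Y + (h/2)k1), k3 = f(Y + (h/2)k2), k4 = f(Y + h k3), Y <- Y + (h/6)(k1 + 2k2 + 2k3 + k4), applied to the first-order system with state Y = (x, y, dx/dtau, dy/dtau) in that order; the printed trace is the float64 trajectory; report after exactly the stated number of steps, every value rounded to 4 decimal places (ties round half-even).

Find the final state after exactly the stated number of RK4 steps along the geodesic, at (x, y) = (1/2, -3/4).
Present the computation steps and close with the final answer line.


f(Y) = (dx/dtau, dy/dtau, -Gamma^x_ij Y'^i Y'^j, -Gamma^y_ij Y'^i Y'^j) with the Gammas evaluated at the stage position; h = 0.050000; intermediate values shown to 6 dp
step 0: x = 0.5000, y = -0.7500, dx/dtau = 0.1250, dy/dtau = -0.7500
step 1:
  k1: at (x, y) = (0.500000, -0.750000), (dx/dtau, dy/dtau) = (0.125000, -0.750000); Gamma_xxx = 0.000000, Gamma_xxy = -0.028235, Gamma_xyy = 0.169412, Gamma_yxx = 0.000000, Gamma_yxy = 0.188235, Gamma_yyy = -1.129412; k1 = (0.125000, -0.750000, -0.100588, 0.670588)
  k2: at (x, y) = (0.503125, -0.768750), (dx/dtau, dy/dtau) = (0.122485, -0.733235); Gamma_xxx = 0.000000, Gamma_xxy = -0.027692, Gamma_xyy = 0.166153, Gamma_yxx = 0.000000, Gamma_yxy = 0.184276, Gamma_yyy = -1.105659; k2 = (0.122485, -0.733235, -0.094303, 0.627540)
  k3: at (x, y) = (0.503062, -0.768331), (dx/dtau, dy/dtau) = (0.122642, -0.734312); Gamma_xxx = 0.000000, Gamma_xxy = -0.027704, Gamma_xyy = 0.166224, Gamma_yxx = 0.000000, Gamma_yxy = 0.184363, Gamma_yyy = -1.106178; k3 = (0.122642, -0.734312, -0.094620, 0.629673)
  k4: at (x, y) = (0.506132, -0.786716), (dx/dtau, dy/dtau) = (0.120269, -0.718516); Gamma_xxx = 0.000000, Gamma_xxy = -0.027190, Gamma_xyy = 0.163138, Gamma_yxx = 0.000000, Gamma_yxy = 0.180630, Gamma_yyy = -1.083779; k4 = (0.120269, -0.718516, -0.088922, 0.590737)
  Y <- Y + (h/6)(k1 + 2k2 + 2k3 + k4): x = 0.5061, y = -0.7867, dx/dtau = 0.1203, dy/dtau = -0.7185
step 2:
  k1: at (x, y) = (0.506129, -0.786697), (dx/dtau, dy/dtau) = (0.120272, -0.718535); Gamma_xxx = 0.000000, Gamma_xxy = -0.027190, Gamma_xyy = 0.163141, Gamma_yxx = 0.000000, Gamma_yxy = 0.180634, Gamma_yyy = -1.083802; k1 = (0.120272, -0.718535, -0.088928, 0.590780)
  k2: at (x, y) = (0.509136, -0.804660), (dx/dtau, dy/dtau) = (0.118049, -0.703766); Gamma_xxx = 0.000000, Gamma_xxy = -0.026704, Gamma_xyy = 0.160227, Gamma_yxx = 0.000000, Gamma_yxy = 0.177123, Gamma_yyy = -1.062740; k2 = (0.118049, -0.703766, -0.083795, 0.555791)
  k3: at (x, y) = (0.509081, -0.804291), (dx/dtau, dy/dtau) = (0.118177, -0.704641); Gamma_xxx = 0.000000, Gamma_xxy = -0.026714, Gamma_xyy = 0.160285, Gamma_yxx = 0.000000, Gamma_yxy = 0.177194, Gamma_yyy = -1.063164; k3 = (0.118177, -0.704641, -0.084034, 0.557391)
  k4: at (x, y) = (0.512038, -0.821929), (dx/dtau, dy/dtau) = (0.116070, -0.690666); Gamma_xxx = 0.000000, Gamma_xxy = -0.026253, Gamma_xyy = 0.157516, Gamma_yxx = 0.000000, Gamma_yxy = 0.173870, Gamma_yyy = -1.043221; k4 = (0.116070, -0.690666, -0.079347, 0.525514)
  Y <- Y + (h/6)(k1 + 2k2 + 2k3 + k4): x = 0.5120, y = -0.8219, dx/dtau = 0.1161, dy/dtau = -0.6907
step 3:
  k1: at (x, y) = (0.512036, -0.821914), (dx/dtau, dy/dtau) = (0.116073, -0.690680); Gamma_xxx = 0.000000, Gamma_xxy = -0.026253, Gamma_xyy = 0.157518, Gamma_yxx = 0.000000, Gamma_yxy = 0.173873, Gamma_yyy = -1.043238; k1 = (0.116073, -0.690680, -0.079352, 0.525544)
  k2: at (x, y) = (0.514938, -0.839181), (dx/dtau, dy/dtau) = (0.114089, -0.677541); Gamma_xxx = 0.000000, Gamma_xxy = -0.025815, Gamma_xyy = 0.154892, Gamma_yxx = 0.000000, Gamma_yxy = 0.170733, Gamma_yyy = -1.024400; k2 = (0.114089, -0.677541, -0.075096, 0.496659)
  k3: at (x, y) = (0.514888, -0.838852), (dx/dtau, dy/dtau) = (0.114195, -0.678263); Gamma_xxx = 0.000000, Gamma_xxy = -0.025824, Gamma_xyy = 0.154941, Gamma_yxx = 0.000000, Gamma_yxy = 0.170792, Gamma_yyy = -1.024751; k3 = (0.114195, -0.678263, -0.075280, 0.497885)
  k4: at (x, y) = (0.517746, -0.855827), (dx/dtau, dy/dtau) = (0.112309, -0.665786); Gamma_xxx = 0.000000, Gamma_xxy = -0.025406, Gamma_xyy = 0.152438, Gamma_yxx = 0.000000, Gamma_yxy = 0.167808, Gamma_yyy = -1.006849; k4 = (0.112309, -0.665786, -0.071371, 0.471402)
  Y <- Y + (h/6)(k1 + 2k2 + 2k3 + k4): x = 0.5177, y = -0.8558, dx/dtau = 0.1123, dy/dtau = -0.6658
step 4:
  k1: at (x, y) = (0.517744, -0.855814), (dx/dtau, dy/dtau) = (0.112310, -0.665796); Gamma_xxx = 0.000000, Gamma_xxy = -0.025407, Gamma_xyy = 0.152440, Gamma_yxx = 0.000000, Gamma_yxy = 0.167810, Gamma_yyy = -1.006862; k1 = (0.112310, -0.665796, -0.071374, 0.471423)
  k2: at (x, y) = (0.520552, -0.872459), (dx/dtau, dy/dtau) = (0.110526, -0.654011); Gamma_xxx = 0.000000, Gamma_xxy = -0.025010, Gamma_xyy = 0.150059, Gamma_yxx = 0.000000, Gamma_yxy = 0.164981, Gamma_yyy = -0.989884; k2 = (0.110526, -0.654011, -0.067800, 0.447254)
  k3: at (x, y) = (0.520507, -0.872164), (dx/dtau, dy/dtau) = (0.110615, -0.654615); Gamma_xxx = 0.000000, Gamma_xxy = -0.025017, Gamma_xyy = 0.150100, Gamma_yxx = 0.000000, Gamma_yxy = 0.165030, Gamma_yyy = -0.990179; k3 = (0.110615, -0.654615, -0.067944, 0.448212)
  k4: at (x, y) = (0.523275, -0.888545), (dx/dtau, dy/dtau) = (0.108913, -0.643386); Gamma_xxx = 0.000000, Gamma_xxy = -0.024637, Gamma_xyy = 0.147823, Gamma_yxx = 0.000000, Gamma_yxy = 0.162332, Gamma_yyy = -0.973993; k4 = (0.108913, -0.643386, -0.064643, 0.425930)
  Y <- Y + (h/6)(k1 + 2k2 + 2k3 + k4): x = 0.5233, y = -0.8885, dx/dtau = 0.1089, dy/dtau = -0.6434

Answer: x = 0.5233, y = -0.8885, dx/dtau = 0.1089, dy/dtau = -0.6434


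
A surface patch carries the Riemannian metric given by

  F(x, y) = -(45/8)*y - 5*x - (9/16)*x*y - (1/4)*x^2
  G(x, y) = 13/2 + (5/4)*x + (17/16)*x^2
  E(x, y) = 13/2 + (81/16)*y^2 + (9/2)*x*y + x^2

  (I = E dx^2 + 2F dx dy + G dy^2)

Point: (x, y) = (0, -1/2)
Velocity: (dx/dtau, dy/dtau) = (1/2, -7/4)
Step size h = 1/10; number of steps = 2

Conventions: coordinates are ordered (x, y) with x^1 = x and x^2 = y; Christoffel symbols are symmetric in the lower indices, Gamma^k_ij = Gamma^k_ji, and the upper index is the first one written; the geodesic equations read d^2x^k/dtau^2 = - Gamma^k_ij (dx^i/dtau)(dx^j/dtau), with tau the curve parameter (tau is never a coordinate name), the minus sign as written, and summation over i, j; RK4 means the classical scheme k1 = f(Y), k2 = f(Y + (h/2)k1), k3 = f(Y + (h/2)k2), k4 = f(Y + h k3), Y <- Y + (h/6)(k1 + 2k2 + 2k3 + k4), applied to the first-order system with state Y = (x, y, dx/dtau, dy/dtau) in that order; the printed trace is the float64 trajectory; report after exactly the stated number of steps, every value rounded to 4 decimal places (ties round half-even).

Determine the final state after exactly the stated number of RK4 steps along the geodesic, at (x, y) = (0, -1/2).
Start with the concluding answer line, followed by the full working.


Answer: x = 0.1382, y = -0.8625, dx/dtau = 0.8521, dy/dtau = -1.8643

f(Y) = (dx/dtau, dy/dtau, -Gamma^x_ij Y'^i Y'^j, -Gamma^y_ij Y'^i Y'^j) with the Gammas evaluated at the stage position; h = 0.100000; intermediate values shown to 6 dp
step 0: x = 0.0000, y = -0.5000, dx/dtau = 0.5000, dy/dtau = -1.7500
step 1:
  k1: at (x, y) = (0.000000, -0.500000), (dx/dtau, dy/dtau) = (0.500000, -1.750000); Gamma_xxx = -0.027255, Gamma_xxy = -0.427824, Gamma_xyy = -0.954391, Gamma_yxx = -0.324745, Gamma_yxy = 0.281270, Gamma_yyy = 0.412958; k1 = (0.500000, -1.750000, 2.180944, -0.691274)
  k2: at (x, y) = (0.025000, -0.587500), (dx/dtau, dy/dtau) = (0.609047, -1.784564); Gamma_xxx = -0.065793, Gamma_xxy = -0.488362, Gamma_xyy = -0.949366, Gamma_yxx = -0.237959, Gamma_yxy = 0.338088, Gamma_yyy = 0.463322; k2 = (0.609047, -1.784564, 1.986234, -0.652335)
  k3: at (x, y) = (0.030452, -0.589228), (dx/dtau, dy/dtau) = (0.599312, -1.782617); Gamma_xxx = -0.065826, Gamma_xxy = -0.487010, Gamma_xyy = -0.948842, Gamma_yxx = -0.238648, Gamma_yxy = 0.336770, Gamma_yyy = 0.460271; k3 = (0.599312, -1.782617, 1.998211, -0.657325)
  k4: at (x, y) = (0.059931, -0.678262), (dx/dtau, dy/dtau) = (0.699821, -1.815732); Gamma_xxx = -0.109739, Gamma_xxy = -0.543790, Gamma_xyy = -0.940715, Gamma_yxx = -0.146135, Gamma_yxy = 0.397091, Gamma_yyy = 0.505844; k4 = (0.699821, -1.815732, 1.773199, -0.586983)
  Y <- Y + (h/6)(k1 + 2k2 + 2k3 + k4): x = 0.0603, y = -0.6783, dx/dtau = 0.6987, dy/dtau = -1.8150
step 2:
  k1: at (x, y) = (0.060276, -0.678335), (dx/dtau, dy/dtau) = (0.698717, -1.814960); Gamma_xxx = -0.109699, Gamma_xxy = -0.543665, Gamma_xyy = -0.940675, Gamma_yxx = -0.146247, Gamma_yxy = 0.396953, Gamma_yyy = 0.505616; k1 = (0.698717, -1.814960, 1.773320, -0.587355)
  k2: at (x, y) = (0.095212, -0.769083), (dx/dtau, dy/dtau) = (0.787383, -1.844327); Gamma_xxx = -0.157600, Gamma_xxy = -0.595630, Gamma_xyy = -0.929250, Gamma_yxx = -0.048704, Gamma_yxy = 0.458999, Gamma_yyy = 0.545181; k2 = (0.787383, -1.844327, 1.528655, -0.491154)
  k3: at (x, y) = (0.099645, -0.770551), (dx/dtau, dy/dtau) = (0.775150, -1.839517); Gamma_xxx = -0.157139, Gamma_xxy = -0.594311, Gamma_xyy = -0.928582, Gamma_yxx = -0.049807, Gamma_yxy = 0.457403, Gamma_yyy = 0.542562; k3 = (0.775150, -1.839517, 1.541718, -0.501585)
  k4: at (x, y) = (0.137791, -0.862287), (dx/dtau, dy/dtau) = (0.852889, -1.865118); Gamma_xxx = -0.207365, Gamma_xxy = -0.641263, Gamma_xyy = -0.913996, Gamma_yxx = 0.051886, Gamma_yxy = 0.519958, Gamma_yyy = 0.576811; k4 = (0.852889, -1.865118, 1.290164, -0.390041)
  Y <- Y + (h/6)(k1 + 2k2 + 2k3 + k4): x = 0.1382, y = -0.8625, dx/dtau = 0.8521, dy/dtau = -1.8643


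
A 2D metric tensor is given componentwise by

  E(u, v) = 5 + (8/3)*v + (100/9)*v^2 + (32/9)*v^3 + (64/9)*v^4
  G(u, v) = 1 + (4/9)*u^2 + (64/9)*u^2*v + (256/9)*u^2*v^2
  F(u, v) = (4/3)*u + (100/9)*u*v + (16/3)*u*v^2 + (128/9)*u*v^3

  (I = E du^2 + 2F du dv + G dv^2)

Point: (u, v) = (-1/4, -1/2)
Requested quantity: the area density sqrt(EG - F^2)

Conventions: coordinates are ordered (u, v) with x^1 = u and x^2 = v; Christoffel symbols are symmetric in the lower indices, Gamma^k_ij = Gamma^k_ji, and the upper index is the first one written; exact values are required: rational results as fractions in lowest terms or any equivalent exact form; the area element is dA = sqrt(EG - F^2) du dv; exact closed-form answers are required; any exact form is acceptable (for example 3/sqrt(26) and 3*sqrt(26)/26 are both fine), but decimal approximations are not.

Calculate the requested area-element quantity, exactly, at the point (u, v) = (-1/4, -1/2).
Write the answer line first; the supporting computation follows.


Answer: sqrt(EG - F^2) = sqrt(241)/6

E = 58/9, F = 7/6, G = 5/4; EG - F^2 = 241/36


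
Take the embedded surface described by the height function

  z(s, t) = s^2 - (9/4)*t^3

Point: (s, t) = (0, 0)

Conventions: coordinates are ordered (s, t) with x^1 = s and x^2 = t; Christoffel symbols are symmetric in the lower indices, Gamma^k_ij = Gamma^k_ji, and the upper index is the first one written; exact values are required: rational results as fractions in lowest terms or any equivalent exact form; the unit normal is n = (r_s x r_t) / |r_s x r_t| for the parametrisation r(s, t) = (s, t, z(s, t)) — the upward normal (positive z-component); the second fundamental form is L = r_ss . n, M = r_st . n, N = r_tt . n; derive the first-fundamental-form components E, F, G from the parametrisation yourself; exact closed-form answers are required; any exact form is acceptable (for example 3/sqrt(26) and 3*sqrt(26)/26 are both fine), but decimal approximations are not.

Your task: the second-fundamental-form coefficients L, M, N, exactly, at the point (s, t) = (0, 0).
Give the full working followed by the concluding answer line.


z_s = 0, z_t = 0, z_ss = 2, z_st = 0, z_tt = 0
E = 1, F = 0, G = 1; answer radicand W^2 = 1
unnormalised second-form numerators: l = 2, m = 0, n = 0; L = l/sqrt(1), and similarly M = m/sqrt(W^2), N = n/sqrt(W^2)

Answer: L = 2, M = 0, N = 0


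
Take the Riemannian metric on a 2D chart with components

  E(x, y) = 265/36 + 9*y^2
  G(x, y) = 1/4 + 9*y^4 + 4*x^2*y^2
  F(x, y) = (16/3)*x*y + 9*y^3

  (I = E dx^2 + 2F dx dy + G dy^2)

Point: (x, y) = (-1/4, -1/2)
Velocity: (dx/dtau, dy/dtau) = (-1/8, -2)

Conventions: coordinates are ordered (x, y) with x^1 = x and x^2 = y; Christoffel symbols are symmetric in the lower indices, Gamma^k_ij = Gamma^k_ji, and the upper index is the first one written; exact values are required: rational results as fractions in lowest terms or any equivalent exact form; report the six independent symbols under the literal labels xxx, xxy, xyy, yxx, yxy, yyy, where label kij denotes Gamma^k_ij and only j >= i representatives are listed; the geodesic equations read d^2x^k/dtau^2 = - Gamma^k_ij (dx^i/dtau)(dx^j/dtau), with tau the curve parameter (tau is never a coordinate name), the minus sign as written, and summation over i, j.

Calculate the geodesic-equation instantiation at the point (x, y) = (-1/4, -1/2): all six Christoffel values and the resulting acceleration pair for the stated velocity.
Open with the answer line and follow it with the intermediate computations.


Answer: Gamma_xxx = 484/4723, Gamma_xxy = -2334/4723, Gamma_xyy = 2229/4723, Gamma_yxx = 30448/14169, Gamma_yxy = -2572/4723, Gamma_yyy = -11652/4723; accelerations (d^2x/dtau^2, d^2y/dtau^2) = (-124105/75568, 572825/56676)

E = 173/18, F = -11/24, G = 7/8 at the point
E_x = 0, E_y = -9, F_x = -8/3, F_y = 65/12, G_x = -1/2, G_y = -19/4
EG - F^2 = 4723/576;  g^inv = (576/4723) * [[7/8, 11/24], [11/24, 173/18]]
first-kind symbols [ij,l] = (1/2)(d_i g_jl + d_j g_il - d_l g_ij): [xx,x] = E_x/2 = 0, [xx,y] = F_x - E_y/2 = 11/6, [xy,x] = E_y/2 = -9/2, [xy,y] = G_x/2 = -1/4, [yy,x] = F_y - G_x/2 = 17/3, [yy,y] = G_y/2 = -19/8
Gamma^x_ij = (G*[ij,x] - F*[ij,y])/(EG - F^2), Gamma^y_ij = (E*[ij,y] - F*[ij,x])/(EG - F^2)
Gamma_xxx = 484/4723, Gamma_xxy = -2334/4723, Gamma_xyy = 2229/4723, Gamma_yxx = 30448/14169, Gamma_yxy = -2572/4723, Gamma_yyy = -11652/4723
d^2x/dtau^2 = -(Gamma_xxx*(-1/8)^2 + 2*Gamma_xxy*(-1/8)*(-2) + Gamma_xyy*(-2)^2) = -124105/75568
d^2y/dtau^2 = -(Gamma_yxx*(-1/8)^2 + 2*Gamma_yxy*(-1/8)*(-2) + Gamma_yyy*(-2)^2) = 572825/56676


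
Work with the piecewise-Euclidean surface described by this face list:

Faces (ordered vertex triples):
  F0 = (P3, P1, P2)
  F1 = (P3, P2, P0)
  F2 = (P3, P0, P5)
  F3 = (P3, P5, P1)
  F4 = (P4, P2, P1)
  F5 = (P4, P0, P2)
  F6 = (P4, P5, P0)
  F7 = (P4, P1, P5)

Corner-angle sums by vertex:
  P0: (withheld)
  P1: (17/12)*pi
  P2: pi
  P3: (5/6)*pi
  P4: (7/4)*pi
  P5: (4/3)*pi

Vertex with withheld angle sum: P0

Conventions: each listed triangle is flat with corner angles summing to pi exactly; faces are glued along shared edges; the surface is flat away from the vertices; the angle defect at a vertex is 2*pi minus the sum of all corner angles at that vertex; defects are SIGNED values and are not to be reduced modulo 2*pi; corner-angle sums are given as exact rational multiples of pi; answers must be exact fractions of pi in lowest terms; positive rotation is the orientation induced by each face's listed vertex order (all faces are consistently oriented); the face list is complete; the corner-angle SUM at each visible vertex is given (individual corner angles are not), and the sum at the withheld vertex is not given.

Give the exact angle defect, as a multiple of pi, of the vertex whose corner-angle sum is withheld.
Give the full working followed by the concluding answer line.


V = 6, E = 12, F = 8; chi = V - E + F = 2
Gauss-Bonnet: total defect = 2*pi*chi = 4*pi; visible defects sum to (11/3)*pi

Answer: defect(P0) = pi/3


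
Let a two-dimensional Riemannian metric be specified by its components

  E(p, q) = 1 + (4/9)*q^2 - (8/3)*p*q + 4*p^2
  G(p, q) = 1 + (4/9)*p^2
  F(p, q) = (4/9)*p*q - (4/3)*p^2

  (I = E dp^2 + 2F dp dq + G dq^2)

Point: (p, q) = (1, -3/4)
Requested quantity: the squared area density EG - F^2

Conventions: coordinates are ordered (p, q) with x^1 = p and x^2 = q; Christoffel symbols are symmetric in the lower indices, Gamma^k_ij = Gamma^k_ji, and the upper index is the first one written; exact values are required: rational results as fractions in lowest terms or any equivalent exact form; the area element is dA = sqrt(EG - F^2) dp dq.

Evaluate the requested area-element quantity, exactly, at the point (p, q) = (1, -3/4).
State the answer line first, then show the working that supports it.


Answer: EG - F^2 = 277/36

E = 29/4, F = -5/3, G = 13/9; EG - F^2 = 277/36


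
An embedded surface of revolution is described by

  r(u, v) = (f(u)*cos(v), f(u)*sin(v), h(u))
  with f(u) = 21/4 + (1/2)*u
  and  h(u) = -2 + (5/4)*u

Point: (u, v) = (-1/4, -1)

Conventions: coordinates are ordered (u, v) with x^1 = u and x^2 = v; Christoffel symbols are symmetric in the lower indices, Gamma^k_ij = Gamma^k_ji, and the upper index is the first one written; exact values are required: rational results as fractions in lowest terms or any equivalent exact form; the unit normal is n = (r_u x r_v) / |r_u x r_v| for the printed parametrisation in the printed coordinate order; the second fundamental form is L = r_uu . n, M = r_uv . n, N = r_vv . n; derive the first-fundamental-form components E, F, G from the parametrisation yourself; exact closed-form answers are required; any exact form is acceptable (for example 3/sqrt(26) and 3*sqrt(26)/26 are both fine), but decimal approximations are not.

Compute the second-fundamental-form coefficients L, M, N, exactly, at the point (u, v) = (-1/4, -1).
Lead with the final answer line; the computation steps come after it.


Answer: L = 0, M = 0, N = 205*sqrt(29)/232

f = 41/8, f' = 1/2, f'' = 0, h' = 5/4, h'' = 0
E = 29/16, F = 0, G = 1681/64; answer radicand W^2 = 29/16
unnormalised second-form numerators: l = 0, m = 0, n = 205/32; L = l/sqrt(29/16), and similarly M = m/sqrt(W^2), N = n/sqrt(W^2)


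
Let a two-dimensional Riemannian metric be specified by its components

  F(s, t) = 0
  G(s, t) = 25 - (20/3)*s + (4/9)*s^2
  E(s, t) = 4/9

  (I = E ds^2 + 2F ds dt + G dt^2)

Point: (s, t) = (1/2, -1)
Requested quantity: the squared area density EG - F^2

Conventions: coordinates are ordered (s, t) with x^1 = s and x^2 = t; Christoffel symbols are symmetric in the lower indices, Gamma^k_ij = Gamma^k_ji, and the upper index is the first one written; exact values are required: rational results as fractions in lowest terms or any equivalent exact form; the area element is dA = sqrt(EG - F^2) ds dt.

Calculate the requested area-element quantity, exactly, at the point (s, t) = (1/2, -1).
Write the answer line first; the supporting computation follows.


Answer: EG - F^2 = 784/81

E = 4/9, F = 0, G = 196/9; EG - F^2 = 784/81
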